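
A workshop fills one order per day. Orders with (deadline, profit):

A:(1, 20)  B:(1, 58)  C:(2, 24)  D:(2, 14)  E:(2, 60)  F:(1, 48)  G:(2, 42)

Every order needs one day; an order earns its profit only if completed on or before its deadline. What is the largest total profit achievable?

By profit: E(d2,60), B(d1,58), F(d1,48), G(d2,42), C(d2,24), A(d1,20), D(d2,14)
E→slot 2; B→slot 1; F skipped; G skipped; C skipped; A skipped; D skipped.
Profit = 58 + 60 = 118

118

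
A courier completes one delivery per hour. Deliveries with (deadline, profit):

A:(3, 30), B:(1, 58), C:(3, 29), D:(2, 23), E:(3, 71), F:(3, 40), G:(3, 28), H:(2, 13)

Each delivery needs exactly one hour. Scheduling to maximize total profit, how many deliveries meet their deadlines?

3

Sort by profit descending; place each in the latest free slot ≤ its deadline.
Profit order: E=71 B=58 F=40 A=30 C=29 G=28 D=23 H=13
Assign: E→slot 3, B→slot 1, F→slot 2, A skipped, C skipped, G skipped, D skipped, H skipped.
Slots: [1:B] [2:F] [3:E]
3 of 8 scheduled.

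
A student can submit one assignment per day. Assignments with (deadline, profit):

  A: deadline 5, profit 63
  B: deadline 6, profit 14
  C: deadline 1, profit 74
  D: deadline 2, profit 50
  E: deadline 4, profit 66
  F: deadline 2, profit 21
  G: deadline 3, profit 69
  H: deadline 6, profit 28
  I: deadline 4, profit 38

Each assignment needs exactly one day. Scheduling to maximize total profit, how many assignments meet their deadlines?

Take jobs in profit order; each goes to the latest open slot no later than its deadline.
Profit order: C=74 G=69 E=66 A=63 D=50 I=38 H=28 F=21 B=14
Assign: C→slot 1, G→slot 3, E→slot 4, A→slot 5, D→slot 2, I skipped, H→slot 6, F skipped, B skipped.
Slots: [1:C] [2:D] [3:G] [4:E] [5:A] [6:H]
6 of 9 scheduled.

6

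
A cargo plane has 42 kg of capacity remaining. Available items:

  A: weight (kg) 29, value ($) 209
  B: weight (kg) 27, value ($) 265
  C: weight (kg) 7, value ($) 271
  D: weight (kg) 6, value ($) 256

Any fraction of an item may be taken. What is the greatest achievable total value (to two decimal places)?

Sort by value per unit weight and fill in that order.
Order: D (256/6=42.67) > C (271/7=38.71) > B (265/27=9.81) > A (209/29=7.21)
Fill: take D (6 @ 256) → take C (7 @ 271) → take B (27 @ 265) → take 2/29 of A → 14.41; 42/42 used.
Total value = 806.41

806.41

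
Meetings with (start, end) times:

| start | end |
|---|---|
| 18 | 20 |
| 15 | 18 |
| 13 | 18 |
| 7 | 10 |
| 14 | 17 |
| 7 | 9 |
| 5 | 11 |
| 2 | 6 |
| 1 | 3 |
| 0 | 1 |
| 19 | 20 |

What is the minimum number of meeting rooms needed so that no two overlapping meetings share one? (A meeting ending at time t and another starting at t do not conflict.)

The answer is the maximum number of intervals overlapping at any instant.
Events (time:±→running): 0:+→1 1:-→0 1:+→1 2:+→2 3:-→1 5:+→2 6:-→1 7:+→2 7:+→3 … peak 3.

3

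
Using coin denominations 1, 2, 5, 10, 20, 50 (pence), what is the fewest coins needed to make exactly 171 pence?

171 = 3×50 + 1×20 + 1×1
Total coins = 3 + 1 + 1 = 5

5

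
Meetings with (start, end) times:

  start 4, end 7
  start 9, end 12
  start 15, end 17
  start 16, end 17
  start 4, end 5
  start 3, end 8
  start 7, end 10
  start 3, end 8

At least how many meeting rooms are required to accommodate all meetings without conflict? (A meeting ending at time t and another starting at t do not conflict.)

4

Count concurrent intervals with a sweep; the peak is the room count.
Events (time:±→running): 3:+→1 3:+→2 4:+→3 4:+→4 … peak 4.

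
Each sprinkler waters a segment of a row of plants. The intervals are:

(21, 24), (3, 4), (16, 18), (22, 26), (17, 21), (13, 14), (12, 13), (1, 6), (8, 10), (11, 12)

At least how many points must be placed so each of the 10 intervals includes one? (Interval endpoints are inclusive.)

Sort by right endpoint; whenever an interval is uncovered, place a point at its right end.
By right end: [3,4]  [1,6]  [8,10]  [11,12]  [12,13]  [13,14]  [16,18]  [17,21]  [21,24]  [22,26]
[3,4] uncovered → point at 4; [8,10] uncovered → point at 10; [11,12] uncovered → point at 12; [13,14] uncovered → point at 14; [16,18] uncovered → point at 18; [21,24] uncovered → point at 24.
Points: 4, 10, 12, 14, 18, 24 (6 total).

6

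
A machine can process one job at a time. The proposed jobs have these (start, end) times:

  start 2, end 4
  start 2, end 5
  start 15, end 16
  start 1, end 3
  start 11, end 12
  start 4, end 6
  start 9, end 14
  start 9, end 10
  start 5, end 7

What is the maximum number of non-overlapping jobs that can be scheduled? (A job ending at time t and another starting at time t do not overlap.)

By end time: (1,3), (2,4), (2,5), (4,6), (5,7), (9,10), (11,12), (9,14), (15,16).
Pick (1,3); next start ≥ 3 → (4,6); next start ≥ 6 → (9,10); next start ≥ 10 → (11,12); next start ≥ 12 → (15,16).
Selected 5 jobs.

5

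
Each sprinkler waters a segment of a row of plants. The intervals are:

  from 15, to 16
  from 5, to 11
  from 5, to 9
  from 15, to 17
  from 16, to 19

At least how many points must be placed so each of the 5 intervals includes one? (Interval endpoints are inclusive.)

2

By right end: [5,9]  [5,11]  [15,16]  [15,17]  [16,19]
[5,9] uncovered → point at 9; [15,16] uncovered → point at 16.
Points: 9, 16 (2 total).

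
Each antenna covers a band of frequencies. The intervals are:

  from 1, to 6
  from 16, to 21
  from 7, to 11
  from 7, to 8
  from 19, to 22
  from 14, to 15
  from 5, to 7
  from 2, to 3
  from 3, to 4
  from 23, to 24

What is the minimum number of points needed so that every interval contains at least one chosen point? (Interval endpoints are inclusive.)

5

Sort by right endpoint; whenever an interval is uncovered, place a point at its right end.
Sorted: [2,3] [3,4] [1,6] [5,7] [7,8] [7,11] [14,15] [16,21] [19,22] [23,24]
{[2,3],[3,4],[1,6]} hit by 3; {[5,7],[7,8],[7,11]} hit by 7; {[14,15]} hit by 15; {[16,21],[19,22]} hit by 21; {[23,24]} hit by 24.
Points: 3, 7, 15, 21, 24 (5 total).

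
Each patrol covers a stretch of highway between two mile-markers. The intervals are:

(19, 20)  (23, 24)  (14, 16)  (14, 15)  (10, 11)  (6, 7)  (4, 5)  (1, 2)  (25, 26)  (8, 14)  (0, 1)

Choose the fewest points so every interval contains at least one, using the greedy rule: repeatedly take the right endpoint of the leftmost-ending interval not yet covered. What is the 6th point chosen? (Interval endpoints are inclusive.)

Sort by right endpoint; whenever an interval is uncovered, place a point at its right end.
Sorted: [0,1] [1,2] [4,5] [6,7] [10,11] [8,14] [14,15] [14,16] [19,20] [23,24] [25,26]
{[0,1],[1,2]} hit by 1; {[4,5]} hit by 5; {[6,7]} hit by 7; {[10,11],[8,14]} hit by 11; {[14,15],[14,16]} hit by 15; {[19,20]} hit by 20; {[23,24]} hit by 24; {[25,26]} hit by 26.
Points: 1, 5, 7, 11, 15, 20, 24, 26 (8 total).

20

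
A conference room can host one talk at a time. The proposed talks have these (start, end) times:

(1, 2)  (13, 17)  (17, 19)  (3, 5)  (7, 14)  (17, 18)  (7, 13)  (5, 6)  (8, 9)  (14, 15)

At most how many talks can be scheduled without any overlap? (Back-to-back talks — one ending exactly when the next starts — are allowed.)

6

By end time: (1,2), (3,5), (5,6), (8,9), (7,13), (7,14), (14,15), (13,17), (17,18), (17,19).
Pick (1,2); next start ≥ 2 → (3,5); next start ≥ 5 → (5,6); next start ≥ 6 → (8,9); next start ≥ 9 → (14,15); next start ≥ 15 → (17,18).
Selected 6 talks.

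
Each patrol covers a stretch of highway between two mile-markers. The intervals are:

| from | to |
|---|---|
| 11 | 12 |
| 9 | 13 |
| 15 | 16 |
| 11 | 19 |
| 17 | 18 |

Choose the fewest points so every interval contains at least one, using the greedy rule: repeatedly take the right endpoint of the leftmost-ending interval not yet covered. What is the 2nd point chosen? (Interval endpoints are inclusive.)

Sort by right endpoint; whenever an interval is uncovered, place a point at its right end.
Sorted: [11,12] [9,13] [15,16] [17,18] [11,19]
{[11,12],[9,13]} hit by 12; {[15,16]} hit by 16; {[17,18],[11,19]} hit by 18.
Points: 12, 16, 18 (3 total).

16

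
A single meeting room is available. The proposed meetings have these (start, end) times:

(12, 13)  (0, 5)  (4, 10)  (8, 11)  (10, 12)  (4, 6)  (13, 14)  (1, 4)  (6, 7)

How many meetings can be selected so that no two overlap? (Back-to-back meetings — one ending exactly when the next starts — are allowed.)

Greedy by earliest finish: after sorting by end time, pick each interval compatible with the last pick.
By end time: (1,4), (0,5), (4,6), (6,7), (4,10), (8,11), (10,12), (12,13), (13,14).
Pick (1,4); next start ≥ 4 → (4,6); next start ≥ 6 → (6,7); next start ≥ 7 → (8,11); next start ≥ 11 → (12,13); next start ≥ 13 → (13,14).
Selected 6 meetings.

6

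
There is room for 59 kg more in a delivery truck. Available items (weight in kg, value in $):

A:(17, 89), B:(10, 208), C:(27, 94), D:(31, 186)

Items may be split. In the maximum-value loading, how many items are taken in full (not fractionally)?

Sort by value per unit weight and fill in that order.
Ratios (sorted): B 20.80, D 6.00, A 5.24, C 3.48
take B (10 @ 208); take D (31 @ 186); take A (17 @ 89); take 1/27 of C → 3.48. Capacity used 59/59.
3 item(s) taken whole; one partial (take 1/27 of C).

3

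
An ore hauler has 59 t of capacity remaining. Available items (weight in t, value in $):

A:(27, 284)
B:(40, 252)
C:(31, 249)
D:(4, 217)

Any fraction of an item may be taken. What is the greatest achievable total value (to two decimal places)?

Ratios (sorted): D 54.25, A 10.52, C 8.03, B 6.30
take D (4 @ 217); take A (27 @ 284); take 28/31 of C → 224.90. Capacity used 59/59.
Total value = 725.90

725.90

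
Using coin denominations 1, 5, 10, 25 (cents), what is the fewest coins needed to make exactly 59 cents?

7

59 = 2×25 + 1×5 + 4×1
Total coins = 2 + 1 + 4 = 7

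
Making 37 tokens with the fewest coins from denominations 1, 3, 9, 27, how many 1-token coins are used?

37 = 1×27 + 1×9 + 1×1
Count of 1: 1

1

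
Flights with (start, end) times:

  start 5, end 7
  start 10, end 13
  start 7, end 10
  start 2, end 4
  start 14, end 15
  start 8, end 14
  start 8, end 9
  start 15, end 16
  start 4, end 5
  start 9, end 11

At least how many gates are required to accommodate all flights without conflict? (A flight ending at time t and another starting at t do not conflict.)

Count concurrent intervals with a sweep; the peak is the room count.
starts: [2, 4, 5, 7, 8, 8, 9, 10, 14, 15]
ends:   [4, 5, 7, 9, 10, 11, 13, 14, 15, 16]
s2→1 e4→0 s4→1 e5→0 s5→1 e7→0 s7→1 s8→2 s8→3  — peak 3.

3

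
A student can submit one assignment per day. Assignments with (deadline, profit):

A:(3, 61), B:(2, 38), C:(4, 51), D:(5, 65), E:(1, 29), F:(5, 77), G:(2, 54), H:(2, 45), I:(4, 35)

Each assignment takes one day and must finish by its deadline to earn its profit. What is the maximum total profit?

Take jobs in profit order; each goes to the latest open slot no later than its deadline.
Profit order: F=77 D=65 A=61 G=54 C=51 H=45 B=38 I=35 E=29
Assign: F→slot 5, D→slot 4, A→slot 3, G→slot 2, C→slot 1, H skipped, B skipped, I skipped, E skipped.
Slots: [1:C] [2:G] [3:A] [4:D] [5:F]
Profit = 51 + 54 + 61 + 65 + 77 = 308

308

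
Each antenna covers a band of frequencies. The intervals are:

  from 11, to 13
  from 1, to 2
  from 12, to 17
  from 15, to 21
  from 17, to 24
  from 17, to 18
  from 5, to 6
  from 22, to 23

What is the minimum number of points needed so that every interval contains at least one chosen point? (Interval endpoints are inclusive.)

Process intervals by earliest right end; each time one isn't hit yet, stab at its right endpoint.
By right end: [1,2]  [5,6]  [11,13]  [12,17]  [17,18]  [15,21]  [22,23]  [17,24]
[1,2] uncovered → point at 2; [5,6] uncovered → point at 6; [11,13] uncovered → point at 13; [17,18] uncovered → point at 18; [22,23] uncovered → point at 23.
Points: 2, 6, 13, 18, 23 (5 total).

5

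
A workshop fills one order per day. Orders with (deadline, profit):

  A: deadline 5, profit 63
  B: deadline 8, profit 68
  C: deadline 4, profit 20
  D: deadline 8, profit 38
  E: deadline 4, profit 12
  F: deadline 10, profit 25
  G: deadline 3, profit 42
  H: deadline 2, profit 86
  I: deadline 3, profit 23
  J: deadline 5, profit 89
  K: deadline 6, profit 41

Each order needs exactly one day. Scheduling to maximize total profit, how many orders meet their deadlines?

Take jobs in profit order; each goes to the latest open slot no later than its deadline.
Profit order: J=89 H=86 B=68 A=63 G=42 K=41 D=38 F=25 I=23 C=20 E=12
Assign: J→slot 5, H→slot 2, B→slot 8, A→slot 4, G→slot 3, K→slot 6, D→slot 7, F→slot 10, I→slot 1, C skipped, E skipped.
Slots: [1:I] [2:H] [3:G] [4:A] [5:J] [6:K] [7:D] [8:B] [10:F]
9 of 11 scheduled.

9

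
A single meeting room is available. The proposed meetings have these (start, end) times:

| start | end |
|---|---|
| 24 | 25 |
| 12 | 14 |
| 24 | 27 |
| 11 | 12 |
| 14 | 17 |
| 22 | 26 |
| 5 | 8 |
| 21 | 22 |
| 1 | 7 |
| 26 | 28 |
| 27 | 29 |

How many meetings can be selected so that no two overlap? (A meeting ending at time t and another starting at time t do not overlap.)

7

Greedy by earliest finish: after sorting by end time, pick each interval compatible with the last pick.
Sorted by end: (1,7)  (5,8)  (11,12)  (12,14)  (14,17)  (21,22)  (24,25)  (22,26)  (24,27)  (26,28)  (27,29)
take (1,7); skip (5,8); take (11,12); take (12,14); take (14,17); take (21,22); take (24,25); skip (22,26); take (26,28).
Selected 7 meetings.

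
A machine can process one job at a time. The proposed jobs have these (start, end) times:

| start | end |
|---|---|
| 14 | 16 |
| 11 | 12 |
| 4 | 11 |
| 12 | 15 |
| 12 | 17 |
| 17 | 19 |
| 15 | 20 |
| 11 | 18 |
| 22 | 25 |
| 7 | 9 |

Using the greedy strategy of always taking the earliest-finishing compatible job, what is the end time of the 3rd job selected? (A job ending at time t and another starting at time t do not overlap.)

Greedy by earliest finish: after sorting by end time, pick each interval compatible with the last pick.
Sorted by end: (7,9)  (4,11)  (11,12)  (12,15)  (14,16)  (12,17)  (11,18)  (17,19)  (15,20)  (22,25)
take (7,9); skip (4,11); take (11,12); take (12,15); take (17,19); take (22,25).
Selected: (7,9) (11,12) (12,15) (17,19) (22,25)

15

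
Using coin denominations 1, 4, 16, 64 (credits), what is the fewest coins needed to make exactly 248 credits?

248 − 3×64→56 − 3×16→8 − 2×4→0
Total coins = 3 + 3 + 2 = 8

8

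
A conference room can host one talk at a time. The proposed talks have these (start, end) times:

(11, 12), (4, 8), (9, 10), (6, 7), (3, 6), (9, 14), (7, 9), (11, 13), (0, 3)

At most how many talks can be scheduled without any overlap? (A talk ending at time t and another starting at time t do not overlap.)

6

Sort by end time and greedily take each interval whose start is ≥ the last chosen end.
By end time: (0,3), (3,6), (6,7), (4,8), (7,9), (9,10), (11,12), (11,13), (9,14).
Pick (0,3); next start ≥ 3 → (3,6); next start ≥ 6 → (6,7); next start ≥ 7 → (7,9); next start ≥ 9 → (9,10); next start ≥ 10 → (11,12).
Selected 6 talks.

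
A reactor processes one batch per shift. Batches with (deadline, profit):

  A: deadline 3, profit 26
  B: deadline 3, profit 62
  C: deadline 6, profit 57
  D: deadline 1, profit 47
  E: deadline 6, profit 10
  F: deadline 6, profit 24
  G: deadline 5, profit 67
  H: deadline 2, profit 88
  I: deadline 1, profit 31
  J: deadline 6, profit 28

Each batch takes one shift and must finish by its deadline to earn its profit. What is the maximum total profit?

Take jobs in profit order; each goes to the latest open slot no later than its deadline.
Profit order: H=88 G=67 B=62 C=57 D=47 I=31 J=28 A=26 F=24 E=10
Assign: H→slot 2, G→slot 5, B→slot 3, C→slot 6, D→slot 1, I skipped, J→slot 4, A skipped, F skipped, E skipped.
Slots: [1:D] [2:H] [3:B] [4:J] [5:G] [6:C]
Profit = 47 + 88 + 62 + 28 + 67 + 57 = 349

349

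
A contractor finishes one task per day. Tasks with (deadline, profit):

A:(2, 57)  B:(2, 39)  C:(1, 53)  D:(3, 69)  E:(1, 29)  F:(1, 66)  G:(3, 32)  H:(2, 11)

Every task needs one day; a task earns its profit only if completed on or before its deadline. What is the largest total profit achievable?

Profit order: D=69 F=66 A=57 C=53 B=39 G=32 E=29 H=11
Assign: D→slot 3, F→slot 1, A→slot 2, C skipped, B skipped, G skipped, E skipped, H skipped.
Slots: [1:F] [2:A] [3:D]
Profit = 66 + 57 + 69 = 192

192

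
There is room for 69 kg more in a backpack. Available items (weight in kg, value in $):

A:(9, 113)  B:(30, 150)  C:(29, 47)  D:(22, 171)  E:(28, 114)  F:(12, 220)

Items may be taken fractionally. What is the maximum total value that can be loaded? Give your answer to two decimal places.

634.00

Ratios (sorted): F 18.33, A 12.56, D 7.77, B 5.00, E 4.07, C 1.62
take F (12 @ 220); take A (9 @ 113); take D (22 @ 171); take 26/30 of B → 130.00. Capacity used 69/69.
Total value = 634.00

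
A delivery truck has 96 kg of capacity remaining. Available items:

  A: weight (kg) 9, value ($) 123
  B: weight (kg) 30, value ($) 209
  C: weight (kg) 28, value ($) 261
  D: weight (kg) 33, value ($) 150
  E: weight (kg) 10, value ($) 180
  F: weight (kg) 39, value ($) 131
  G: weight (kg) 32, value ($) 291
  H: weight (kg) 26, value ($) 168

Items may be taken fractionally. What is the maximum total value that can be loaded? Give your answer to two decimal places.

973.43

Greedy by value/weight ratio, highest first.
Order: E (180/10=18.00) > A (123/9=13.67) > C (261/28=9.32) > G (291/32=9.09) > B (209/30=6.97) > H (168/26=6.46) > D (150/33=4.55) > F (131/39=3.36)
Fill: take E (10 @ 180) → take A (9 @ 123) → take C (28 @ 261) → take G (32 @ 291) → take 17/30 of B → 118.43; 96/96 used.
Total value = 973.43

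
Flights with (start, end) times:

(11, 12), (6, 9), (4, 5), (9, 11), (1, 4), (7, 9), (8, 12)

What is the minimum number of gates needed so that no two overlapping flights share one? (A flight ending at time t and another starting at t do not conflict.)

The answer is the maximum number of intervals overlapping at any instant.
starts: [1, 4, 6, 7, 8, 9, 11]
ends:   [4, 5, 9, 9, 11, 12, 12]
s1→1 e4→0 s4→1 e5→0 s6→1 s7→2 s8→3  — peak 3.

3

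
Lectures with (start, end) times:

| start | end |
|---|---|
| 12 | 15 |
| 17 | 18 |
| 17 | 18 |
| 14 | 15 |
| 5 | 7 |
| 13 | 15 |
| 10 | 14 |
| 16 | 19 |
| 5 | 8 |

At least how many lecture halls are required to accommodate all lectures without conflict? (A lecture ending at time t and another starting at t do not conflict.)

3

The answer is the maximum number of intervals overlapping at any instant.
starts: [5, 5, 10, 12, 13, 14, 16, 17, 17]
ends:   [7, 8, 14, 15, 15, 15, 18, 18, 19]
s5→1 s5→2 e7→1 e8→0 s10→1 s12→2 s13→3  — peak 3.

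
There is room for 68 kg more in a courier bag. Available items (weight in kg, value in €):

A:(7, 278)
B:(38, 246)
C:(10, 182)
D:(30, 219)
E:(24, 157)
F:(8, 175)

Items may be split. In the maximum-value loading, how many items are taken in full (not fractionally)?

4

Order: A (278/7=39.71) > F (175/8=21.88) > C (182/10=18.20) > D (219/30=7.30) > E (157/24=6.54) > B (246/38=6.47)
Fill: take A (7 @ 278) → take F (8 @ 175) → take C (10 @ 182) → take D (30 @ 219) → take 13/24 of E → 85.04; 68/68 used.
4 item(s) taken whole; one partial (take 13/24 of E).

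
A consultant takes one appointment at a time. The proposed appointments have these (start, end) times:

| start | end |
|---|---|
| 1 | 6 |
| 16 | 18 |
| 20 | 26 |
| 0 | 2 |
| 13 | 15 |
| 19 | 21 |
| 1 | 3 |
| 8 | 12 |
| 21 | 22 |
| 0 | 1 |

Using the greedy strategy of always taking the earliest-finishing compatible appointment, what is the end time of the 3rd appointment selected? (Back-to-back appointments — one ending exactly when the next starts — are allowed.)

Greedy by earliest finish: after sorting by end time, pick each interval compatible with the last pick.
By end time: (0,1), (0,2), (1,3), (1,6), (8,12), (13,15), (16,18), (19,21), (21,22), (20,26).
Pick (0,1); next start ≥ 1 → (1,3); next start ≥ 3 → (8,12); next start ≥ 12 → (13,15); next start ≥ 15 → (16,18); next start ≥ 18 → (19,21); next start ≥ 21 → (21,22).
Selected: (0,1) (1,3) (8,12) (13,15) (16,18) (19,21) (21,22)

12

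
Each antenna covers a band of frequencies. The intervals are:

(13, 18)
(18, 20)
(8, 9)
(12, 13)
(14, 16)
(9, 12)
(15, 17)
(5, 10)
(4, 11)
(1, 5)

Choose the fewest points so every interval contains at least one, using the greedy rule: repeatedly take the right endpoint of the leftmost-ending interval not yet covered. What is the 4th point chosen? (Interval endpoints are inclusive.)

16

Sort by right endpoint; whenever an interval is uncovered, place a point at its right end.
Sorted: [1,5] [8,9] [5,10] [4,11] [9,12] [12,13] [14,16] [15,17] [13,18] [18,20]
{[1,5]} hit by 5; {[8,9],[5,10],[4,11],[9,12]} hit by 9; {[12,13]} hit by 13; {[14,16],[15,17],[13,18]} hit by 16; {[18,20]} hit by 20.
Points: 5, 9, 13, 16, 20 (5 total).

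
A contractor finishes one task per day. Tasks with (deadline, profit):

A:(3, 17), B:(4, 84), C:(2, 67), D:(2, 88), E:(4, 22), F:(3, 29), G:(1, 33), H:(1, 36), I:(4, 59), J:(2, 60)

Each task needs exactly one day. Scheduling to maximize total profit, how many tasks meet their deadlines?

4

Sort by profit descending; place each in the latest free slot ≤ its deadline.
By profit: D(d2,88), B(d4,84), C(d2,67), J(d2,60), I(d4,59), H(d1,36), G(d1,33), F(d3,29), E(d4,22), A(d3,17)
D→slot 2; B→slot 4; C→slot 1; J skipped; I→slot 3; H skipped; G skipped; F skipped; E skipped; A skipped.
4 of 10 scheduled.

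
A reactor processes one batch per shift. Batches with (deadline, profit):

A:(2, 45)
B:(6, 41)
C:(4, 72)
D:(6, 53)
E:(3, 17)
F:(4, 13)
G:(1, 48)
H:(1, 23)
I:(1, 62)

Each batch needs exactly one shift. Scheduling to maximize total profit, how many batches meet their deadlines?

6

Take jobs in profit order; each goes to the latest open slot no later than its deadline.
By profit: C(d4,72), I(d1,62), D(d6,53), G(d1,48), A(d2,45), B(d6,41), H(d1,23), E(d3,17), F(d4,13)
C→slot 4; I→slot 1; D→slot 6; G skipped; A→slot 2; B→slot 5; H skipped; E→slot 3; F skipped.
6 of 9 scheduled.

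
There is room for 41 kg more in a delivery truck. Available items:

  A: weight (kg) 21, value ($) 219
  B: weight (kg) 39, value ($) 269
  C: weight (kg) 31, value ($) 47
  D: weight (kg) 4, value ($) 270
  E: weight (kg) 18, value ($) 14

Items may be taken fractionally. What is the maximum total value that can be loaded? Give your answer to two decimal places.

Order: D (270/4=67.50) > A (219/21=10.43) > B (269/39=6.90) > C (47/31=1.52) > E (14/18=0.78)
Fill: take D (4 @ 270) → take A (21 @ 219) → take 16/39 of B → 110.36; 41/41 used.
Total value = 599.36

599.36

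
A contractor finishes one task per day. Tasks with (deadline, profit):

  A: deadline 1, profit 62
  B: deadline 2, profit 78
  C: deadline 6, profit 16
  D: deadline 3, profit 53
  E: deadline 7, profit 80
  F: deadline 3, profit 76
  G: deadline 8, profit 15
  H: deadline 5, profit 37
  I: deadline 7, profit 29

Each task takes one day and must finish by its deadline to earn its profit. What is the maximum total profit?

Sort by profit descending; place each in the latest free slot ≤ its deadline.
Profit order: E=80 B=78 F=76 A=62 D=53 H=37 I=29 C=16 G=15
Assign: E→slot 7, B→slot 2, F→slot 3, A→slot 1, D skipped, H→slot 5, I→slot 6, C→slot 4, G→slot 8.
Slots: [1:A] [2:B] [3:F] [4:C] [5:H] [6:I] [7:E] [8:G]
Profit = 62 + 78 + 76 + 16 + 37 + 29 + 80 + 15 = 393

393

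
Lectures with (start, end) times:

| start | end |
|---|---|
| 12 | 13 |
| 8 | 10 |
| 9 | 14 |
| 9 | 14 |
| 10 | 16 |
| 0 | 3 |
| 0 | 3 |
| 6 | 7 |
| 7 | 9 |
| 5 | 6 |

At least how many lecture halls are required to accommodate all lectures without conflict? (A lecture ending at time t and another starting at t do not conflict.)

4

Count concurrent intervals with a sweep; the peak is the room count.
Events (time:±→running): 0:+→1 0:+→2 3:-→1 3:-→0 5:+→1 6:-→0 6:+→1 7:-→0 7:+→1 8:+→2 9:-→1 9:+→2 9:+→3 10:-→2 10:+→3 12:+→4 … peak 4.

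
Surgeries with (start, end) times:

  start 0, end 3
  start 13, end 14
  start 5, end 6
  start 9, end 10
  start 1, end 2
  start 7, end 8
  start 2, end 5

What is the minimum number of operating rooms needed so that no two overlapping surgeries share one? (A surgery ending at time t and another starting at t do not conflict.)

starts: [0, 1, 2, 5, 7, 9, 13]
ends:   [2, 3, 5, 6, 8, 10, 14]
s0→1 s1→2  — peak 2.

2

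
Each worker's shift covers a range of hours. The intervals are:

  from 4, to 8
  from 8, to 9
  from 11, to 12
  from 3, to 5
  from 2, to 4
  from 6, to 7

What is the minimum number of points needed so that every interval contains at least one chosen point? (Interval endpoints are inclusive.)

Process intervals by earliest right end; each time one isn't hit yet, stab at its right endpoint.
Sorted: [2,4] [3,5] [6,7] [4,8] [8,9] [11,12]
{[2,4],[3,5]} hit by 4; {[6,7],[4,8]} hit by 7; {[8,9]} hit by 9; {[11,12]} hit by 12.
Points: 4, 7, 9, 12 (4 total).

4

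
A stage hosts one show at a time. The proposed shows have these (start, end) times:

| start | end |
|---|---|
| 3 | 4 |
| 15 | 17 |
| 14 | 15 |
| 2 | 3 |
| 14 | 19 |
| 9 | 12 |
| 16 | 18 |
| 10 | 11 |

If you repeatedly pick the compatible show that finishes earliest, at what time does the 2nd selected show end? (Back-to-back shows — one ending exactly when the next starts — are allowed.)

Sorted by end: (2,3)  (3,4)  (10,11)  (9,12)  (14,15)  (15,17)  (16,18)  (14,19)
take (2,3); take (3,4); take (10,11); skip (9,12); take (14,15); take (15,17).
Selected: (2,3) (3,4) (10,11) (14,15) (15,17)

4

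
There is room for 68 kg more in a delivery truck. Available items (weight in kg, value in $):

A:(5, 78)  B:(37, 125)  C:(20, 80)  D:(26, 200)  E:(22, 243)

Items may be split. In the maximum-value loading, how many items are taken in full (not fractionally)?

Order: A (78/5=15.60) > E (243/22=11.05) > D (200/26=7.69) > C (80/20=4.00) > B (125/37=3.38)
Fill: take A (5 @ 78) → take E (22 @ 243) → take D (26 @ 200) → take 15/20 of C → 60.00; 68/68 used.
3 item(s) taken whole; one partial (take 15/20 of C).

3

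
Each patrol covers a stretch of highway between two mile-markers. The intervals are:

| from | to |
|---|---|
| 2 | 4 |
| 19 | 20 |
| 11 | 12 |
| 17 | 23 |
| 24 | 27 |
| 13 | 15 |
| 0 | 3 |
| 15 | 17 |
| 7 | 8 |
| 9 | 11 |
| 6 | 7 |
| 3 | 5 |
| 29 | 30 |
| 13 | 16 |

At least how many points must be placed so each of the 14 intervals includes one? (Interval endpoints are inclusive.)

7

Process intervals by earliest right end; each time one isn't hit yet, stab at its right endpoint.
Sorted: [0,3] [2,4] [3,5] [6,7] [7,8] [9,11] [11,12] [13,15] [13,16] [15,17] [19,20] [17,23] [24,27] [29,30]
{[0,3],[2,4],[3,5]} hit by 3; {[6,7],[7,8]} hit by 7; {[9,11],[11,12]} hit by 11; {[13,15],[13,16],[15,17]} hit by 15; {[19,20],[17,23]} hit by 20; {[24,27]} hit by 27; {[29,30]} hit by 30.
Points: 3, 7, 11, 15, 20, 27, 30 (7 total).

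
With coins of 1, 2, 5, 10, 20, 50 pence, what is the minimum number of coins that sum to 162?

Greedy: take as many of the largest coin as possible, then repeat with the remainder.
162 − 3×50→12 − 1×10→2 − 1×2→0
Total coins = 3 + 1 + 1 = 5

5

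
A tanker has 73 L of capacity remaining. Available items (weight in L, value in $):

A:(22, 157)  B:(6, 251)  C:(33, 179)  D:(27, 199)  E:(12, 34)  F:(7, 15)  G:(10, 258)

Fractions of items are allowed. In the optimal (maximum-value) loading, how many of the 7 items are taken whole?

Sort by value per unit weight and fill in that order.
Order: B (251/6=41.83) > G (258/10=25.80) > D (199/27=7.37) > A (157/22=7.14) > C (179/33=5.42) > E (34/12=2.83) > F (15/7=2.14)
Fill: take B (6 @ 251) → take G (10 @ 258) → take D (27 @ 199) → take A (22 @ 157) → take 8/33 of C → 43.39; 73/73 used.
4 item(s) taken whole; one partial (take 8/33 of C).

4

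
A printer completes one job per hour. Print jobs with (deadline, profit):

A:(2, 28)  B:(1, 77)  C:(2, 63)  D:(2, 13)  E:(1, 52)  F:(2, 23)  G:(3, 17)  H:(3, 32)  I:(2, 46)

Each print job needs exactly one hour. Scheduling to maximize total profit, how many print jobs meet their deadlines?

3

Take jobs in profit order; each goes to the latest open slot no later than its deadline.
By profit: B(d1,77), C(d2,63), E(d1,52), I(d2,46), H(d3,32), A(d2,28), F(d2,23), G(d3,17), D(d2,13)
B→slot 1; C→slot 2; E skipped; I skipped; H→slot 3; A skipped; F skipped; G skipped; D skipped.
3 of 9 scheduled.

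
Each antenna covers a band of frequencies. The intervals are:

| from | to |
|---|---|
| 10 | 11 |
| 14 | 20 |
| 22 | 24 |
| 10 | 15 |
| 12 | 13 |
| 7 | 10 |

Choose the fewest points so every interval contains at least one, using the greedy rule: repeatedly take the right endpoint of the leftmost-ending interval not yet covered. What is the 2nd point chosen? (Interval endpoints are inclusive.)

13

Sort by right endpoint; whenever an interval is uncovered, place a point at its right end.
Sorted: [7,10] [10,11] [12,13] [10,15] [14,20] [22,24]
{[7,10],[10,11]} hit by 10; {[12,13],[10,15]} hit by 13; {[14,20]} hit by 20; {[22,24]} hit by 24.
Points: 10, 13, 20, 24 (4 total).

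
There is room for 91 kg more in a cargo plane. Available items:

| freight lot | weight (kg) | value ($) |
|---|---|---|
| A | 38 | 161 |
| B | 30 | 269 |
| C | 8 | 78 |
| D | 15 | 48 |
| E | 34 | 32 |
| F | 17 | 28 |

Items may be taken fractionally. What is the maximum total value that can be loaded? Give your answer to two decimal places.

Greedy by value/weight ratio, highest first.
Order: C (78/8=9.75) > B (269/30=8.97) > A (161/38=4.24) > D (48/15=3.20) > F (28/17=1.65) > E (32/34=0.94)
Fill: take C (8 @ 78) → take B (30 @ 269) → take A (38 @ 161) → take D (15 @ 48); 91/91 used.
Total value = 556.00

556.00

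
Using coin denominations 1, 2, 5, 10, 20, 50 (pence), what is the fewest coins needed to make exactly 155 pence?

Use the largest denomination that fits, subtract, and repeat.
155 = 3×50 + 1×5
Total coins = 3 + 1 = 4

4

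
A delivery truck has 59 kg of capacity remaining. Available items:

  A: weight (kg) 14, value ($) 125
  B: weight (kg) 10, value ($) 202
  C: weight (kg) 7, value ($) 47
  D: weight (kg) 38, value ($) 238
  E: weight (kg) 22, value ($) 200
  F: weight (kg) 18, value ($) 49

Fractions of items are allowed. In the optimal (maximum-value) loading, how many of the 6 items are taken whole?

Greedy by value/weight ratio, highest first.
Order: B (202/10=20.20) > E (200/22=9.09) > A (125/14=8.93) > C (47/7=6.71) > D (238/38=6.26) > F (49/18=2.72)
Fill: take B (10 @ 202) → take E (22 @ 200) → take A (14 @ 125) → take C (7 @ 47) → take 6/38 of D → 37.58; 59/59 used.
4 item(s) taken whole; one partial (take 6/38 of D).

4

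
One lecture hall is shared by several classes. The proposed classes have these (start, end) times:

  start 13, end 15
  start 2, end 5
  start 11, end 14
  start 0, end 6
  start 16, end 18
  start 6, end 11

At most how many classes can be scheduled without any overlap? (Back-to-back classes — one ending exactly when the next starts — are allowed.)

Sort by end time and greedily take each interval whose start is ≥ the last chosen end.
Sorted by end: (2,5)  (0,6)  (6,11)  (11,14)  (13,15)  (16,18)
take (2,5); skip (0,6); take (6,11); take (11,14); take (16,18).
Selected 4 classes.

4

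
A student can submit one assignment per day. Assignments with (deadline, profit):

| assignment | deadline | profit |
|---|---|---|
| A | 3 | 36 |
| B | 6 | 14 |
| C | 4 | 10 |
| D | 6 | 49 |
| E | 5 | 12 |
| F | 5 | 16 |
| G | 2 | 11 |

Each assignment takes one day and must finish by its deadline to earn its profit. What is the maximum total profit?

138

Take jobs in profit order; each goes to the latest open slot no later than its deadline.
By profit: D(d6,49), A(d3,36), F(d5,16), B(d6,14), E(d5,12), G(d2,11), C(d4,10)
D→slot 6; A→slot 3; F→slot 5; B→slot 4; E→slot 2; G→slot 1; C skipped.
Profit = 11 + 12 + 36 + 14 + 16 + 49 = 138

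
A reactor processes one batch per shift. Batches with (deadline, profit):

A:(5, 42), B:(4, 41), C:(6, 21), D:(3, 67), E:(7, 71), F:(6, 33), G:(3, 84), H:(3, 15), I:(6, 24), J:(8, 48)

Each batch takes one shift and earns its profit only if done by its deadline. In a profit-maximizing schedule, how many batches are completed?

8

Profit order: G=84 E=71 D=67 J=48 A=42 B=41 F=33 I=24 C=21 H=15
Assign: G→slot 3, E→slot 7, D→slot 2, J→slot 8, A→slot 5, B→slot 4, F→slot 6, I→slot 1, C skipped, H skipped.
Slots: [1:I] [2:D] [3:G] [4:B] [5:A] [6:F] [7:E] [8:J]
8 of 10 scheduled.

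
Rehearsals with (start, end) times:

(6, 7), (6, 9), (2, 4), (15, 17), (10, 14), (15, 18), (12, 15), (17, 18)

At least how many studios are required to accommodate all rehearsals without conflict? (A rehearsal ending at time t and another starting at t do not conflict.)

2

Count concurrent intervals with a sweep; the peak is the room count.
Events (time:±→running): 2:+→1 4:-→0 6:+→1 6:+→2 … peak 2.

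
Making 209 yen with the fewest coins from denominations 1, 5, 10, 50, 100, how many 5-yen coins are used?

Use the largest denomination that fits, subtract, and repeat.
209 = 2×100 + 1×5 + 4×1
Count of 5: 1

1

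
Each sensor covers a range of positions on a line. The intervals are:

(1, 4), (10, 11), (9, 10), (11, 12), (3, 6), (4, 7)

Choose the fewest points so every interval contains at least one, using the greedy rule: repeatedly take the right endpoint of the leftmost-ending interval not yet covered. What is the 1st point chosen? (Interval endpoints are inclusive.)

Sort by right endpoint; whenever an interval is uncovered, place a point at its right end.
By right end: [1,4]  [3,6]  [4,7]  [9,10]  [10,11]  [11,12]
[1,4] uncovered → point at 4; [9,10] uncovered → point at 10; [11,12] uncovered → point at 12.
Points: 4, 10, 12 (3 total).

4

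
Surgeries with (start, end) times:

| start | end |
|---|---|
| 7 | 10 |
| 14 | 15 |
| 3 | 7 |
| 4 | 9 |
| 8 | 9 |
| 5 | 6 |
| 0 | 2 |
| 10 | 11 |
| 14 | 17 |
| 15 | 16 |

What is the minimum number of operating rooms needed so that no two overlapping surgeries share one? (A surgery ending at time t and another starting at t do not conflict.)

3

The answer is the maximum number of intervals overlapping at any instant.
starts: [0, 3, 4, 5, 7, 8, 10, 14, 14, 15]
ends:   [2, 6, 7, 9, 9, 10, 11, 15, 16, 17]
s0→1 e2→0 s3→1 s4→2 s5→3  — peak 3.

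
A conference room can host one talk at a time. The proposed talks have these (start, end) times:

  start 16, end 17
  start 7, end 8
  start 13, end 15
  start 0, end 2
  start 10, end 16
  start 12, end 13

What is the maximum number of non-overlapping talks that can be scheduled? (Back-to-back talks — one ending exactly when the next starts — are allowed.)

5

By end time: (0,2), (7,8), (12,13), (13,15), (10,16), (16,17).
Pick (0,2); next start ≥ 2 → (7,8); next start ≥ 8 → (12,13); next start ≥ 13 → (13,15); next start ≥ 15 → (16,17).
Selected 5 talks.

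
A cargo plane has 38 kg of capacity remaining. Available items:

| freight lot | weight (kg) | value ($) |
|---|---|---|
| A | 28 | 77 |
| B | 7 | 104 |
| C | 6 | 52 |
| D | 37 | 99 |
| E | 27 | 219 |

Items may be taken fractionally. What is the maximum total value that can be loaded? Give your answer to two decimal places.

358.78

Greedy by value/weight ratio, highest first.
Order: B (104/7=14.86) > C (52/6=8.67) > E (219/27=8.11) > A (77/28=2.75) > D (99/37=2.68)
Fill: take B (7 @ 104) → take C (6 @ 52) → take 25/27 of E → 202.78; 38/38 used.
Total value = 358.78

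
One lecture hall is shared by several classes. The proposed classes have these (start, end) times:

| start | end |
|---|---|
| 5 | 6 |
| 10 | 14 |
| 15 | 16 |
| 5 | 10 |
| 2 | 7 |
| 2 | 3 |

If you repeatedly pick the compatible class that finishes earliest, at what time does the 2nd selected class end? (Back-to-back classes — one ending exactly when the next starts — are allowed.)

By end time: (2,3), (5,6), (2,7), (5,10), (10,14), (15,16).
Pick (2,3); next start ≥ 3 → (5,6); next start ≥ 6 → (10,14); next start ≥ 14 → (15,16).
Selected: (2,3) (5,6) (10,14) (15,16)

6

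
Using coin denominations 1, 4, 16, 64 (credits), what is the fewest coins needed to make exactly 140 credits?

140 − 2×64→12 − 3×4→0
Total coins = 2 + 3 = 5

5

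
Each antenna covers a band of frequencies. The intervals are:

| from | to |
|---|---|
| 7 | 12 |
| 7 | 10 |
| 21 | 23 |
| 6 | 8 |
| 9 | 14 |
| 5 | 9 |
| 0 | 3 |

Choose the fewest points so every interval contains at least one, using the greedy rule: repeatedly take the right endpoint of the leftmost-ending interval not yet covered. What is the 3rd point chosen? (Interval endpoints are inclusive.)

14

Sort by right endpoint; whenever an interval is uncovered, place a point at its right end.
Sorted: [0,3] [6,8] [5,9] [7,10] [7,12] [9,14] [21,23]
{[0,3]} hit by 3; {[6,8],[5,9],[7,10],[7,12]} hit by 8; {[9,14]} hit by 14; {[21,23]} hit by 23.
Points: 3, 8, 14, 23 (4 total).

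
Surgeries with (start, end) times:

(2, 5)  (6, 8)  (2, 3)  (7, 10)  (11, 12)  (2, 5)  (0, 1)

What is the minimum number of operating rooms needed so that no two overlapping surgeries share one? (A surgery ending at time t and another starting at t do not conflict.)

3

starts: [0, 2, 2, 2, 6, 7, 11]
ends:   [1, 3, 5, 5, 8, 10, 12]
s0→1 e1→0 s2→1 s2→2 s2→3  — peak 3.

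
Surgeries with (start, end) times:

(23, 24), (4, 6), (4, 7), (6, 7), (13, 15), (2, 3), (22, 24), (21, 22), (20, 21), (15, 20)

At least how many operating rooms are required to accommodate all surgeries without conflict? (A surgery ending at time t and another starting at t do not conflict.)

2

Count concurrent intervals with a sweep; the peak is the room count.
starts: [2, 4, 4, 6, 13, 15, 20, 21, 22, 23]
ends:   [3, 6, 7, 7, 15, 20, 21, 22, 24, 24]
s2→1 e3→0 s4→1 s4→2  — peak 2.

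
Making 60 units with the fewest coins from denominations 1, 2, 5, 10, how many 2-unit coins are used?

0

Use the largest denomination that fits, subtract, and repeat.
60 − 6×10→0
Count of 2: 0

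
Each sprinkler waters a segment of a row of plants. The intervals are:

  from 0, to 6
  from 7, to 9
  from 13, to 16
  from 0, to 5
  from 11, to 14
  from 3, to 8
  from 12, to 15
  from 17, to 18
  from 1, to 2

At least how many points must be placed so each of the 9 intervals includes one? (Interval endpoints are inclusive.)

Sorted: [1,2] [0,5] [0,6] [3,8] [7,9] [11,14] [12,15] [13,16] [17,18]
{[1,2],[0,5],[0,6]} hit by 2; {[3,8],[7,9]} hit by 8; {[11,14],[12,15],[13,16]} hit by 14; {[17,18]} hit by 18.
Points: 2, 8, 14, 18 (4 total).

4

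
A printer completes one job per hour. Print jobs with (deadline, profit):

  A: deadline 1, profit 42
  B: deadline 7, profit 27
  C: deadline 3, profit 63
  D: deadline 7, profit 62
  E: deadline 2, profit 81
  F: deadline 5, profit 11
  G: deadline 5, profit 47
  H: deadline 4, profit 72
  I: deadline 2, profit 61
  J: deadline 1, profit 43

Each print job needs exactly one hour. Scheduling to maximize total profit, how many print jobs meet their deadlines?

7

Take jobs in profit order; each goes to the latest open slot no later than its deadline.
By profit: E(d2,81), H(d4,72), C(d3,63), D(d7,62), I(d2,61), G(d5,47), J(d1,43), A(d1,42), B(d7,27), F(d5,11)
E→slot 2; H→slot 4; C→slot 3; D→slot 7; I→slot 1; G→slot 5; J skipped; A skipped; B→slot 6; F skipped.
7 of 10 scheduled.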